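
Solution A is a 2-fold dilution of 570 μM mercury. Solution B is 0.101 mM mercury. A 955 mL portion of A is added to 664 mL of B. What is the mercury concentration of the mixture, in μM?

210 μM

C_A = 570 μM / 2 = 285 μM.
C_B = 0.101 mM = 101 μM.
C_mix = (C_A·V_A + C_B·V_B)/(V_A + V_B) = (285×955 + 101×664) / 1619 = 210 μM.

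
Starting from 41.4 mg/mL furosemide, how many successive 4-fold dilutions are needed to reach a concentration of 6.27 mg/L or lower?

Need 4ⁿ ≥ 6603, so n ≥ log(6603)/log(4) = 6.34.
Minimum whole steps: n = 7.

7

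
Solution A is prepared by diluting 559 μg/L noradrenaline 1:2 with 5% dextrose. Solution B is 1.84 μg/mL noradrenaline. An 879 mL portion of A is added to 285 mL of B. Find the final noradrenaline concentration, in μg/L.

C_A = 559 μg/L / 2 = 280 μg/L.
C_B = 1.84 μg/mL = 1840 μg/L.
C_mix = (C_A·V_A + C_B·V_B)/(V_A + V_B) = (280×879 + 1840×285) / 1164 = 662 μg/L.

662 μg/L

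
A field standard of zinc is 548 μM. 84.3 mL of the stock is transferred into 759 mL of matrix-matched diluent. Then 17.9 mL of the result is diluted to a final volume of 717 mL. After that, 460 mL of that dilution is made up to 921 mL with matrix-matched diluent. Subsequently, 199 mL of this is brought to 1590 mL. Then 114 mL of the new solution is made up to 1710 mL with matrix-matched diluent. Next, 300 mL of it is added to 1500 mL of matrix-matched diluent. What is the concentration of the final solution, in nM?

0.950 nM

Overall dilution factor = 10.00 × 40.06 × 2.002 × 7.990 × 15 × 6 = 5.77 × 10⁵.
548 μM / 5.77 × 10⁵ = 9.50 × 10⁻⁴ μM = 0.950 nM.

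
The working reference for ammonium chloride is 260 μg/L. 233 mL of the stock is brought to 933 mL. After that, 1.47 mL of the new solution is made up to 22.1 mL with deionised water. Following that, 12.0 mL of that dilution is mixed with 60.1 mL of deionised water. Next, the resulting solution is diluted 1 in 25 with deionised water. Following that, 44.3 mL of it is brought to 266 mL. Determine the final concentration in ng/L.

Overall dilution factor = 4.004 × 15.03 × 6.008 × 25 × 6.005 = 5.43 × 10⁴.
260 μg/L / 5.43 × 10⁴ = 4.79 × 10⁻³ μg/L = 4.79 ng/L.

4.79 ng/L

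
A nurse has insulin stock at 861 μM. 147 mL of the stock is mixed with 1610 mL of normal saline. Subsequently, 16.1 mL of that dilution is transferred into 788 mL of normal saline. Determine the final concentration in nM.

1440 nM

Overall dilution factor = 11.95 × 49.94 = 597.
861 μM / 597 = 1.44 μM = 1440 nM.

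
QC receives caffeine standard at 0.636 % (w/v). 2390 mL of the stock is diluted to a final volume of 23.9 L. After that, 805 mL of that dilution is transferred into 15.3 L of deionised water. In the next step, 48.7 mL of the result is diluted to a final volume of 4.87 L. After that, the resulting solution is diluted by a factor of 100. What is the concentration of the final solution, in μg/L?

3.18 μg/L

Overall dilution factor = 10 × 20.01 × 100 × 100 = 2.00 × 10⁶.
0.636 % (w/v) / 2.00 × 10⁶ = 3.18 × 10⁻⁷ % (w/v) = 3.18 μg/L.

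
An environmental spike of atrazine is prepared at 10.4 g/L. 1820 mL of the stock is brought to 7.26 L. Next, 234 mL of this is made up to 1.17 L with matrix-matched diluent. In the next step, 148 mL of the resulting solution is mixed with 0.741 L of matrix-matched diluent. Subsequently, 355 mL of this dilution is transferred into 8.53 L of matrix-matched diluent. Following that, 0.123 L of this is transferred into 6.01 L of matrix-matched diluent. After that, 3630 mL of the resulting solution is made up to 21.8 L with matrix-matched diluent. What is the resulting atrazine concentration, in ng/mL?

11.6 ng/mL

Overall dilution factor = 3.989 × 5 × 6.007 × 25.03 × 49.86 × 6.006 = 8.98 × 10⁵.
10.4 g/L / 8.98 × 10⁵ = 1.16 × 10⁻⁵ g/L = 11.6 ng/mL.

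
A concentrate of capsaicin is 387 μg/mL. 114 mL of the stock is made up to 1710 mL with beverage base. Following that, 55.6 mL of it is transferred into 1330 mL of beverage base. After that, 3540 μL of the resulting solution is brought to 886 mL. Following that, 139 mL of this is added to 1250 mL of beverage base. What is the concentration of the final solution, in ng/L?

414 ng/L

Overall dilution factor = 15 × 24.92 × 250.3 × 9.993 = 9.35 × 10⁵.
387 μg/mL / 9.35 × 10⁵ = 4.14 × 10⁻⁴ μg/mL = 414 ng/L.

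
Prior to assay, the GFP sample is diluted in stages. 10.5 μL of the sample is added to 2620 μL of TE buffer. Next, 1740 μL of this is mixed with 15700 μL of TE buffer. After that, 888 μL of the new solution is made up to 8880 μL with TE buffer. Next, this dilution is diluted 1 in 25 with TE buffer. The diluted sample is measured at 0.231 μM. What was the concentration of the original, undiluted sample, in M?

Overall dilution factor = 250.5 × 10.02 × 10 × 25 = 6.28 × 10⁵.
Original = 0.231 μM × 6.28 × 10⁵ = 1.45 × 10⁵ μM = 0.145 M.

0.145 M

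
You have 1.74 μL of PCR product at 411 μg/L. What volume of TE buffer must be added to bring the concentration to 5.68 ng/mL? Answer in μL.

5.68 ng/mL = 5.68 μg/L.
V₂ = C₁V₁/C₂ = 411 × 1.74 / 5.68 = 126 μL.
Diluent to add = V₂ − V₁ = 126 − 1.74 = 124 μL.

124 μL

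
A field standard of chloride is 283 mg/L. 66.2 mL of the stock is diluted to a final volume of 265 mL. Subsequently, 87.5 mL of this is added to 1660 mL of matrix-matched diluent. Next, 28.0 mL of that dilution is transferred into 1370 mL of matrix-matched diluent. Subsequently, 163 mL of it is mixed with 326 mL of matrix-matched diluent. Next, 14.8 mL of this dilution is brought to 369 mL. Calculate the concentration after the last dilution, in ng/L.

Overall dilution factor = 4.003 × 19.97 × 49.93 × 3 × 24.93 = 2.99 × 10⁵.
283 mg/L / 2.99 × 10⁵ = 9.48 × 10⁻⁴ mg/L = 948 ng/L.

948 ng/L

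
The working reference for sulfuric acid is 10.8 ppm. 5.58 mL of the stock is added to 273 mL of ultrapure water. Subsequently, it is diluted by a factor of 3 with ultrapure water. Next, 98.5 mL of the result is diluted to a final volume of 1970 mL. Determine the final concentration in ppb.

3.61 ppb

Overall dilution factor = 49.92 × 3 × 20 = 2995.
10.8 ppm / 2995 = 3.61 × 10⁻³ ppm = 3.61 ppb.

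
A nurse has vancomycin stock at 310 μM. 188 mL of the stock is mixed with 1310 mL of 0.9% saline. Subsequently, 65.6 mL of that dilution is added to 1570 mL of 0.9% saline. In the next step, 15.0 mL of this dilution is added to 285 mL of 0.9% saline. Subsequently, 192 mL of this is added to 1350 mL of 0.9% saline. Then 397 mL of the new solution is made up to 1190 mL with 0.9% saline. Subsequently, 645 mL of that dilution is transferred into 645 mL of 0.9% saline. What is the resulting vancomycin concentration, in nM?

Overall dilution factor = 7.968 × 24.93 × 20 × 8.031 × 2.997 × 2 = 1.91 × 10⁵.
310 μM / 1.91 × 10⁵ = 1.62 × 10⁻³ μM = 1.62 nM.

1.62 nM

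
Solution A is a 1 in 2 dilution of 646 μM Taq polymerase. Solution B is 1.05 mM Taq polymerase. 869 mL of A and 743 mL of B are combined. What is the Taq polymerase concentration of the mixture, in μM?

C_A = 646 μM / 2 = 323 μM.
C_B = 1.05 mM = 1050 μM.
C_mix = (C_A·V_A + C_B·V_B)/(V_A + V_B) = (323×869 + 1050×743) / 1612 = 658 μM.

658 μM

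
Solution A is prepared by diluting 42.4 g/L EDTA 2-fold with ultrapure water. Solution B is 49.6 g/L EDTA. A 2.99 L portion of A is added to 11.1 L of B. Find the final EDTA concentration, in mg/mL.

C_A = 42.4 g/L / 2 = 21.2 g/L.
C_mix = (C_A·V_A + C_B·V_B)/(V_A + V_B) = (21.2×2.99 + 49.6×11.1) / 14.09 = 43.6 g/L = 43.6 mg/mL.

43.6 mg/mL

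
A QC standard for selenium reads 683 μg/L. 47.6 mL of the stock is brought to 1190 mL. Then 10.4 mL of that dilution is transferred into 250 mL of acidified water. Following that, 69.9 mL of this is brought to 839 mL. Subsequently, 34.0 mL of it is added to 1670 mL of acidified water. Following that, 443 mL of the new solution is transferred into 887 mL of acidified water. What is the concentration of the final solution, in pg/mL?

0.604 pg/mL

Overall dilution factor = 25 × 25.04 × 12.00 × 50.12 × 3.002 = 1.13 × 10⁶.
683 μg/L / 1.13 × 10⁶ = 6.04 × 10⁻⁴ μg/L = 0.604 pg/mL.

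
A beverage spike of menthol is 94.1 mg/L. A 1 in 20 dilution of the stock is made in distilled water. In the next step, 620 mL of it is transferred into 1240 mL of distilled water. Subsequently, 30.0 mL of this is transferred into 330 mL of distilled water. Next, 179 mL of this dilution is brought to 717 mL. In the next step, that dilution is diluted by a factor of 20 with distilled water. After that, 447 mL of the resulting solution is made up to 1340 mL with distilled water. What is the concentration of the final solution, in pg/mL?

544 pg/mL

Overall dilution factor = 20 × 3 × 12 × 4.006 × 20 × 2.998 = 1.73 × 10⁵.
94.1 mg/L / 1.73 × 10⁵ = 5.44 × 10⁻⁴ mg/L = 544 pg/mL.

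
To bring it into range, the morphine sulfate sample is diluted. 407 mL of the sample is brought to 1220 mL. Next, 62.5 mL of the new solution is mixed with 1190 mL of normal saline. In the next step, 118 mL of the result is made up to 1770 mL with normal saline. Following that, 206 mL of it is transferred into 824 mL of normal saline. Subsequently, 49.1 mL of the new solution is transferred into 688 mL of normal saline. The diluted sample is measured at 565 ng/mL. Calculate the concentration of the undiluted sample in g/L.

Overall dilution factor = 2.998 × 20.04 × 15 × 5 × 15.01 = 6.76 × 10⁴.
Original = 565 ng/mL × 6.76 × 10⁴ = 3.82 × 10⁷ ng/mL = 38.2 g/L.

38.2 g/L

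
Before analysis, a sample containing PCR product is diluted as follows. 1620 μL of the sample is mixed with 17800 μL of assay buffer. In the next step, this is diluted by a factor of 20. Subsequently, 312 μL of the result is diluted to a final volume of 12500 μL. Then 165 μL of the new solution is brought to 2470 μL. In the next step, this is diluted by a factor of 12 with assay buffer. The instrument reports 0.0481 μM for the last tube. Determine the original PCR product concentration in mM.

Overall dilution factor = 11.99 × 20 × 40.06 × 14.97 × 12 = 1.73 × 10⁶.
Original = 0.0481 μM × 1.73 × 10⁶ = 8.30 × 10⁴ μM = 83.0 mM.

83.0 mM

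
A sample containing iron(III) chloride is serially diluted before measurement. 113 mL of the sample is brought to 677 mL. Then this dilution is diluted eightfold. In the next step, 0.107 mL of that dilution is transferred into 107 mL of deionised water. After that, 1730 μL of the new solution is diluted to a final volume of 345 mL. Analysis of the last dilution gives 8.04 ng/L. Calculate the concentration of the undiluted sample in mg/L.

76.9 mg/L

Overall dilution factor = 5.991 × 8 × 1001 × 199.4 = 9.57 × 10⁶.
Original = 8.04 ng/L × 9.57 × 10⁶ = 7.69 × 10⁷ ng/L = 76.9 mg/L.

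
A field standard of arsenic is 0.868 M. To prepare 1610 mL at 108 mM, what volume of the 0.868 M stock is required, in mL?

108 mM = 0.108 M.
V₁ = C₂V₂/C₁ = 0.108 × 1610 / 0.868 = 200 mL.

200 mL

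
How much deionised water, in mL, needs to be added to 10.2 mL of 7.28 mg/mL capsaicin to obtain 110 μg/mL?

110 μg/mL = 0.110 mg/mL.
V₂ = C₁V₁/C₂ = 7.28 × 10.2 / 0.110 = 675 mL.
Diluent to add = V₂ − V₁ = 675 − 10.2 = 665 mL.

665 mL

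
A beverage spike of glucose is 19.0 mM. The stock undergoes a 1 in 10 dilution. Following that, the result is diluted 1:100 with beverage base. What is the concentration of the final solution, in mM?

Overall dilution factor = 10 × 100 = 1000.
19.0 mM / 1000 = 0.0190 mM.

0.0190 mM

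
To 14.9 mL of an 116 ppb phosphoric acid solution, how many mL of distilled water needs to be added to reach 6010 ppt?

273 mL

6010 ppt = 6.01 ppb.
V₂ = C₁V₁/C₂ = 116 × 14.9 / 6.01 = 288 mL.
Diluent to add = V₂ − V₁ = 288 − 14.9 = 273 mL.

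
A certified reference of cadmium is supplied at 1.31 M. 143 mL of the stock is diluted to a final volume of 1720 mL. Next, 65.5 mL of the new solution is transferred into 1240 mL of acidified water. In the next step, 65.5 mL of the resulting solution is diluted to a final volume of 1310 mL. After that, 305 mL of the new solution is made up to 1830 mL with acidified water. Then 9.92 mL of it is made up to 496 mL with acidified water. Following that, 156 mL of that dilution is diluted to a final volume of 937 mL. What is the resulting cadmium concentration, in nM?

152 nM

Overall dilution factor = 12.03 × 19.93 × 20 × 6 × 50 × 6.006 = 8.64 × 10⁶.
1.31 M / 8.64 × 10⁶ = 1.52 × 10⁻⁷ M = 152 nM.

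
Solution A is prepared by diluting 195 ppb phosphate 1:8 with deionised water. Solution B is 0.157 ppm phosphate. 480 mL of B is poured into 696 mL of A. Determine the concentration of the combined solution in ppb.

78.5 ppb

C_A = 195 ppb / 8 = 24.4 ppb.
C_B = 0.157 ppm = 157 ppb.
C_mix = (C_A·V_A + C_B·V_B)/(V_A + V_B) = (24.4×696 + 157×480) / 1176 = 78.5 ppb.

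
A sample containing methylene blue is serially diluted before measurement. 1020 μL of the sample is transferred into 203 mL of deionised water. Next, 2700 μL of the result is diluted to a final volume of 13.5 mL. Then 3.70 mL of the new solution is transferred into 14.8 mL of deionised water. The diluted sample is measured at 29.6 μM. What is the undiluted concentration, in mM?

Overall dilution factor = 200.0 × 5 × 5 = 5000.
Original = 29.6 μM × 5000 = 1.48 × 10⁵ μM = 148 mM.

148 mM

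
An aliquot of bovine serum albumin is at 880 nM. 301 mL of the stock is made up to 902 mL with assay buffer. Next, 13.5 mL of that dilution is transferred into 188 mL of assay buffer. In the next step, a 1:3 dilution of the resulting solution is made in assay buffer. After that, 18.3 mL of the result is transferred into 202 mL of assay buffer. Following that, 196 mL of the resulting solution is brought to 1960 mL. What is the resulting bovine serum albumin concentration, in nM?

Overall dilution factor = 2.997 × 14.93 × 3 × 12.04 × 10 = 1.62 × 10⁴.
880 nM / 1.62 × 10⁴ = 0.0545 nM.

0.0545 nM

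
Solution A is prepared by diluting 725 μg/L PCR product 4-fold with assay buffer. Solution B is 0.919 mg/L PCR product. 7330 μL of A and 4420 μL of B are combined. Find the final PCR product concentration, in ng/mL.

459 ng/mL

C_A = 725 μg/L / 4 = 181 μg/L.
C_B = 0.919 mg/L = 919 μg/L.
C_mix = (C_A·V_A + C_B·V_B)/(V_A + V_B) = (181×7330 + 919×4420) / 11750 = 459 μg/L = 459 ng/mL.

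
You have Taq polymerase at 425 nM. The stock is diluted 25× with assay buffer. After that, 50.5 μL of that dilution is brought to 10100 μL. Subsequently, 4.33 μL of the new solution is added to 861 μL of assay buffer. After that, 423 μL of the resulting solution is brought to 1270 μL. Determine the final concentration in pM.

Overall dilution factor = 25 × 200 × 199.8 × 3.002 = 3.00 × 10⁶.
425 nM / 3.00 × 10⁶ = 1.42 × 10⁻⁴ nM = 0.142 pM.

0.142 pM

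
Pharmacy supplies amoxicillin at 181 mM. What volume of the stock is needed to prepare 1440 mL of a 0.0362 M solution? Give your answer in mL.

0.0362 M = 36.2 mM.
V₁ = C₂V₂/C₁ = 36.2 × 1440 / 181 = 288 mL.

288 mL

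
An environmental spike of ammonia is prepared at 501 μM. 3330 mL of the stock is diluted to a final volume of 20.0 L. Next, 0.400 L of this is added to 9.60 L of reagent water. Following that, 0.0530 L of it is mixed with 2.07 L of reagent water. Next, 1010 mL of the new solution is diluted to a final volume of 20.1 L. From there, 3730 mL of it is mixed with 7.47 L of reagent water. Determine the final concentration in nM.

Overall dilution factor = 6.006 × 25 × 40.06 × 19.90 × 3.003 = 3.59 × 10⁵.
501 μM / 3.59 × 10⁵ = 1.39 × 10⁻³ μM = 1.39 nM.

1.39 nM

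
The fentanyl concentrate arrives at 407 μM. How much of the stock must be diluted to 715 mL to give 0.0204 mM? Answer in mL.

35.8 mL

0.0204 mM = 20.4 μM.
V₁ = C₂V₂/C₁ = 20.4 × 715 / 407 = 35.8 mL.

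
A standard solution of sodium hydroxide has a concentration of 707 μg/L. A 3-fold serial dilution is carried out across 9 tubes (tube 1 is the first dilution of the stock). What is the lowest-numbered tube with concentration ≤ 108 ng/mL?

tube 2

Tube n has concentration 707 μg/L / 3ⁿ.
Need 3ⁿ ≥ 707 μg/L / 108 ng/mL = 6.55, so n ≥ 1.71.
First such tube: n = 2.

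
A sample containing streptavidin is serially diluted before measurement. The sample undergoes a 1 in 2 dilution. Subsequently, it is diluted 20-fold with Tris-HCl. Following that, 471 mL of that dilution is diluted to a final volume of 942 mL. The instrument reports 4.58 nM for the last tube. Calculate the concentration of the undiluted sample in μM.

Overall dilution factor = 2 × 20 × 2 = 80.0.
Original = 4.58 nM × 80.0 = 366 nM = 0.366 μM.

0.366 μM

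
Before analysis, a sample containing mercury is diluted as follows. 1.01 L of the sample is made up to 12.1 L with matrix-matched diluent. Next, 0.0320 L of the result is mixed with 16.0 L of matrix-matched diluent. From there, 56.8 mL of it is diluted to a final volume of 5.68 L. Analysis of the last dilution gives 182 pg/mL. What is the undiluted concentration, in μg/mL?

Overall dilution factor = 11.98 × 501 × 100 = 6.00 × 10⁵.
Original = 182 pg/mL × 6.00 × 10⁵ = 1.09 × 10⁸ pg/mL = 109 μg/mL.

109 μg/mL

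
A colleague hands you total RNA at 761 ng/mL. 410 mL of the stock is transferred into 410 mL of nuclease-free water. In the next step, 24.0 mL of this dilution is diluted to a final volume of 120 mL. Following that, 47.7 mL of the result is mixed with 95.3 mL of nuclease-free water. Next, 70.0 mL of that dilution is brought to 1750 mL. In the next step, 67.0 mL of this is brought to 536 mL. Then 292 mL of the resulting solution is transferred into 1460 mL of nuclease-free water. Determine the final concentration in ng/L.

Overall dilution factor = 2 × 5 × 2.998 × 25 × 8 × 6 = 3.60 × 10⁴.
761 ng/mL / 3.60 × 10⁴ = 0.0212 ng/mL = 21.2 ng/L.

21.2 ng/L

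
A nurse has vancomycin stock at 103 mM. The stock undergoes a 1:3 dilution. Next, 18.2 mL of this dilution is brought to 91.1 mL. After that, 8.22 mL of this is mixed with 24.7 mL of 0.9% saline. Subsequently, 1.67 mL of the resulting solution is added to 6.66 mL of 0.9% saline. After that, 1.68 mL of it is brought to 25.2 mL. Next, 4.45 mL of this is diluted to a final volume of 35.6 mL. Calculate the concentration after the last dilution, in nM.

2860 nM

Overall dilution factor = 3 × 5.005 × 4.005 × 4.988 × 15 × 8 = 3.60 × 10⁴.
103 mM / 3.60 × 10⁴ = 2.86 × 10⁻³ mM = 2860 nM.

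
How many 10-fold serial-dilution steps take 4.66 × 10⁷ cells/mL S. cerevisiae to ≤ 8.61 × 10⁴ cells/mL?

3

Need 10ⁿ ≥ 541, so n ≥ log(541)/log(10) = 2.73.
Minimum whole steps: n = 3.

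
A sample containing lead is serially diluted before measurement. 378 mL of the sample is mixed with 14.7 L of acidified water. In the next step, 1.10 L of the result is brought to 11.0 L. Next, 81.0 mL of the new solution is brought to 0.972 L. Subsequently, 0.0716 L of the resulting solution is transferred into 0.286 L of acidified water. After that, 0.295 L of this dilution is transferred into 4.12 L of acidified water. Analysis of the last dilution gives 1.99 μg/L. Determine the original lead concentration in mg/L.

712 mg/L

Overall dilution factor = 39.89 × 10 × 12 × 4.994 × 14.97 = 3.58 × 10⁵.
Original = 1.99 μg/L × 3.58 × 10⁵ = 7.12 × 10⁵ μg/L = 712 mg/L.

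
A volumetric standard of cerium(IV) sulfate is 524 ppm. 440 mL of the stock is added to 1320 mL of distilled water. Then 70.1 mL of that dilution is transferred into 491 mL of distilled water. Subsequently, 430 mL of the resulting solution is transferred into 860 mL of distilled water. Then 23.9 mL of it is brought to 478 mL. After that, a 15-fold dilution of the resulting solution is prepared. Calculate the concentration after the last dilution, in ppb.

18.2 ppb

Overall dilution factor = 4 × 8.004 × 3 × 20 × 15 = 2.88 × 10⁴.
524 ppm / 2.88 × 10⁴ = 0.0182 ppm = 18.2 ppb.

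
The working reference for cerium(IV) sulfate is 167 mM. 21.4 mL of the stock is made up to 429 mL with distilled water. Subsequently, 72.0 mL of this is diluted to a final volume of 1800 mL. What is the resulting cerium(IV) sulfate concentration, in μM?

333 μM

Overall dilution factor = 20.05 × 25 = 501.
167 mM / 501 = 0.333 mM = 333 μM.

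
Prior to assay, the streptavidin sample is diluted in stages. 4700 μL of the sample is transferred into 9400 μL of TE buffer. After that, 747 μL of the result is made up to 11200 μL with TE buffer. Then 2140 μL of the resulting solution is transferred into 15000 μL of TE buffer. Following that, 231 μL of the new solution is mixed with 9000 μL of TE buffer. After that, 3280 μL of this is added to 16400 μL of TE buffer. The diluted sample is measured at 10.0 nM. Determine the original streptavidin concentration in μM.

864 μM

Overall dilution factor = 3 × 14.99 × 8.009 × 39.96 × 6 = 8.64 × 10⁴.
Original = 10.0 nM × 8.64 × 10⁴ = 8.64 × 10⁵ nM = 864 μM.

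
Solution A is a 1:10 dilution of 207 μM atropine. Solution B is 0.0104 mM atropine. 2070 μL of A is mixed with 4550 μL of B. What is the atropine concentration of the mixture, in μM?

C_A = 207 μM / 10 = 20.7 μM.
C_B = 0.0104 mM = 10.4 μM.
C_mix = (C_A·V_A + C_B·V_B)/(V_A + V_B) = (20.7×2070 + 10.4×4550) / 6620 = 13.6 μM.

13.6 μM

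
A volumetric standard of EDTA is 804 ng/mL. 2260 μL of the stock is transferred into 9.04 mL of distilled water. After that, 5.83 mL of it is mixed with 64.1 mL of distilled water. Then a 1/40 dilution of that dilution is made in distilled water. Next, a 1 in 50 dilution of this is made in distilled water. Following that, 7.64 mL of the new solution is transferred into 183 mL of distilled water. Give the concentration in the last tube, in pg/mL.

0.269 pg/mL

Overall dilution factor = 5 × 11.99 × 40 × 50 × 24.95 = 2.99 × 10⁶.
804 ng/mL / 2.99 × 10⁶ = 2.69 × 10⁻⁴ ng/mL = 0.269 pg/mL.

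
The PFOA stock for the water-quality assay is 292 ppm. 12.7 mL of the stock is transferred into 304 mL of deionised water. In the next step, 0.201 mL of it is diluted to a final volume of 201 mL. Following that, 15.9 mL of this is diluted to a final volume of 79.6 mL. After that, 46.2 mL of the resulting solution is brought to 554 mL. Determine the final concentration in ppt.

195 ppt

Overall dilution factor = 24.94 × 1000 × 5.006 × 11.99 = 1.50 × 10⁶.
292 ppm / 1.50 × 10⁶ = 1.95 × 10⁻⁴ ppm = 195 ppt.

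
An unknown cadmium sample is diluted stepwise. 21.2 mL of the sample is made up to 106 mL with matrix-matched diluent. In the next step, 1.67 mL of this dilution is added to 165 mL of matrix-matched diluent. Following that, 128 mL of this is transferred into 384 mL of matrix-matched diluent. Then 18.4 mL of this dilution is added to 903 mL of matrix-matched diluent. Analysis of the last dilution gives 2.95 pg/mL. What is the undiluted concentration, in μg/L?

295 μg/L

Overall dilution factor = 5 × 99.80 × 4 × 50.08 = 10.00 × 10⁴.
Original = 2.95 pg/mL × 10.00 × 10⁴ = 2.95 × 10⁵ pg/mL = 295 μg/L.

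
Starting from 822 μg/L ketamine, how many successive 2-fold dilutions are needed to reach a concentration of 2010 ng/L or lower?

Need 2ⁿ ≥ 409, so n ≥ log(409)/log(2) = 8.68.
Minimum whole steps: n = 9.

9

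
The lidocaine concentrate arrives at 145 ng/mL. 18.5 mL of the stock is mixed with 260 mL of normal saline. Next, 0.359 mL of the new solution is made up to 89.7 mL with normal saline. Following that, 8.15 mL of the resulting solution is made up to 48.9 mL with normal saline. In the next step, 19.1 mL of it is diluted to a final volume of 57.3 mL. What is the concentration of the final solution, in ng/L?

Overall dilution factor = 15.05 × 249.9 × 6 × 3 = 6.77 × 10⁴.
145 ng/mL / 6.77 × 10⁴ = 2.14 × 10⁻³ ng/mL = 2.14 ng/L.

2.14 ng/L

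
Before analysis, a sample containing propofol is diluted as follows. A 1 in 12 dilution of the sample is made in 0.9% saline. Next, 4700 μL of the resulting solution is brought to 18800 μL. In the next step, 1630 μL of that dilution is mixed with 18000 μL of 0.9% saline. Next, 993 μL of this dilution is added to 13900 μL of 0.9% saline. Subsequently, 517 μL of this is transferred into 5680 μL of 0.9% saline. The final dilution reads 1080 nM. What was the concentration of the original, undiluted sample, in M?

0.112 M

Overall dilution factor = 12 × 4 × 12.04 × 15.00 × 11.99 = 1.04 × 10⁵.
Original = 1080 nM × 1.04 × 10⁵ = 1.12 × 10⁸ nM = 0.112 M.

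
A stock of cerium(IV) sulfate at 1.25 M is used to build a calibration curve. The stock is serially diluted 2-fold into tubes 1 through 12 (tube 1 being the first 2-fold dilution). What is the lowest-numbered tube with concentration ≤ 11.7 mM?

tube 7

Tube n has concentration 1.25 M / 2ⁿ.
Need 2ⁿ ≥ 1.25 M / 11.7 mM = 107, so n ≥ 6.74.
First such tube: n = 7.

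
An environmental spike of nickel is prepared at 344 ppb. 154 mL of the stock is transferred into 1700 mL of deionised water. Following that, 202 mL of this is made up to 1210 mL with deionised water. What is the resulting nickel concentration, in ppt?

4770 ppt

Overall dilution factor = 12.04 × 5.990 = 72.1.
344 ppb / 72.1 = 4.77 ppb = 4770 ppt.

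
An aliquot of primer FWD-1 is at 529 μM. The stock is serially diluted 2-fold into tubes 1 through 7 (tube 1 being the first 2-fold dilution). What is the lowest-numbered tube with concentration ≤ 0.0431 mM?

tube 4

Tube n has concentration 529 μM / 2ⁿ.
Need 2ⁿ ≥ 529 μM / 0.0431 mM = 12.3, so n ≥ 3.62.
First such tube: n = 4.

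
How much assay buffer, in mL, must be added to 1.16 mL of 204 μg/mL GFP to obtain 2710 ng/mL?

2710 ng/mL = 2.71 μg/mL.
V₂ = C₁V₁/C₂ = 204 × 1.16 / 2.71 = 87.3 mL.
Diluent to add = V₂ − V₁ = 87.3 − 1.16 = 86.2 mL.

86.2 mL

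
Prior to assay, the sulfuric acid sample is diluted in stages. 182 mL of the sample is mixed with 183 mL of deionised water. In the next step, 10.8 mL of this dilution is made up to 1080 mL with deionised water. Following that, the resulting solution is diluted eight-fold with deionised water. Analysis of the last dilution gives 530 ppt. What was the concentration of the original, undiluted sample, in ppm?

Overall dilution factor = 2.005 × 100 × 8 = 1604.
Original = 530 ppt × 1604 = 8.50 × 10⁵ ppt = 0.850 ppm.

0.850 ppm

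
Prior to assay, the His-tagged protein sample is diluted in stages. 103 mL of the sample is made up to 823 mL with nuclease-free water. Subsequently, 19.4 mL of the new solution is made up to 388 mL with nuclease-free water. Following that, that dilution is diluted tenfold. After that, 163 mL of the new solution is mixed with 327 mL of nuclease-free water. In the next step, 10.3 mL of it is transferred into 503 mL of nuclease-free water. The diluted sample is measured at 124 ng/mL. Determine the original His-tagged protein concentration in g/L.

29.7 g/L

Overall dilution factor = 7.990 × 20 × 10 × 3.006 × 49.83 = 2.39 × 10⁵.
Original = 124 ng/mL × 2.39 × 10⁵ = 2.97 × 10⁷ ng/mL = 29.7 g/L.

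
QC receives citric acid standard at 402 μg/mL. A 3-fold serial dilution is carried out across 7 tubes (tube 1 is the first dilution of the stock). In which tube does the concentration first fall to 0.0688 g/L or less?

tube 2

Tube n has concentration 402 μg/mL / 3ⁿ.
Need 3ⁿ ≥ 402 μg/mL / 0.0688 g/L = 5.84, so n ≥ 1.61.
First such tube: n = 2.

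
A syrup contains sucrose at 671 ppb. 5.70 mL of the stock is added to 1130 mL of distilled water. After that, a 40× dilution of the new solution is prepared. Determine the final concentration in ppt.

84.2 ppt

Overall dilution factor = 199.2 × 40 = 7970.
671 ppb / 7970 = 0.0842 ppb = 84.2 ppt.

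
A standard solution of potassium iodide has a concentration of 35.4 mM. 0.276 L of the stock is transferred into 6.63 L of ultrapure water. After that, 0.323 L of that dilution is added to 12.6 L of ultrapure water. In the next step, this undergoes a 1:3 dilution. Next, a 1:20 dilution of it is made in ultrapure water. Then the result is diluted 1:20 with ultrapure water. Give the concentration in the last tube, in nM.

Overall dilution factor = 25.02 × 40.01 × 3 × 20 × 20 = 1.20 × 10⁶.
35.4 mM / 1.20 × 10⁶ = 2.95 × 10⁻⁵ mM = 29.5 nM.

29.5 nM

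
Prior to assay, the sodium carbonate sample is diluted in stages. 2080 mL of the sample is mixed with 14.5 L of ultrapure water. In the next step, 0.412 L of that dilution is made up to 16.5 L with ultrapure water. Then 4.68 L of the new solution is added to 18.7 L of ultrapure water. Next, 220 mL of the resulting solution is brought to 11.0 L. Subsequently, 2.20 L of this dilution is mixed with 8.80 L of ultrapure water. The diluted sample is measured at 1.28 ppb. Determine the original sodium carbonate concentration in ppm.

Overall dilution factor = 7.971 × 40.05 × 4.996 × 50 × 5 = 3.99 × 10⁵.
Original = 1.28 ppb × 3.99 × 10⁵ = 5.10 × 10⁵ ppb = 510 ppm.

510 ppm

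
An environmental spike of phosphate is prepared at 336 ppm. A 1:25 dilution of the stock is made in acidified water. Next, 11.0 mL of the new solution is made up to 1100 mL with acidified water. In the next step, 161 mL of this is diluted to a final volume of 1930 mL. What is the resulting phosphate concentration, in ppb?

11.2 ppb

Overall dilution factor = 25 × 100 × 11.99 = 3.00 × 10⁴.
336 ppm / 3.00 × 10⁴ = 0.0112 ppm = 11.2 ppb.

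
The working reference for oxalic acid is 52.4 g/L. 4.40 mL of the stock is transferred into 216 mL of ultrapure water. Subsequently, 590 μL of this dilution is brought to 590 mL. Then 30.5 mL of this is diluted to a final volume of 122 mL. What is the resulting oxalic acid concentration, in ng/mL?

Overall dilution factor = 50.09 × 1000 × 4 = 2.00 × 10⁵.
52.4 g/L / 2.00 × 10⁵ = 2.62 × 10⁻⁴ g/L = 262 ng/mL.

262 ng/mL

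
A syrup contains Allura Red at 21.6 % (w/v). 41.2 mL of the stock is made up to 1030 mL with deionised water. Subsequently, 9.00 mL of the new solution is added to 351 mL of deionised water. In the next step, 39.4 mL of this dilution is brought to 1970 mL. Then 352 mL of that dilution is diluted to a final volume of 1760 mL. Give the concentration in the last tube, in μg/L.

Overall dilution factor = 25 × 40 × 50 × 5 = 2.50 × 10⁵.
21.6 % (w/v) / 2.50 × 10⁵ = 8.64 × 10⁻⁵ % (w/v) = 864 μg/L.

864 μg/L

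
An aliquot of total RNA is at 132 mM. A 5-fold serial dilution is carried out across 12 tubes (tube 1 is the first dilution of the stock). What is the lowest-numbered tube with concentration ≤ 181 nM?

tube 9

Tube n has concentration 132 mM / 5ⁿ.
Need 5ⁿ ≥ 132 mM / 181 nM = 7.29 × 10⁵, so n ≥ 8.39.
First such tube: n = 9.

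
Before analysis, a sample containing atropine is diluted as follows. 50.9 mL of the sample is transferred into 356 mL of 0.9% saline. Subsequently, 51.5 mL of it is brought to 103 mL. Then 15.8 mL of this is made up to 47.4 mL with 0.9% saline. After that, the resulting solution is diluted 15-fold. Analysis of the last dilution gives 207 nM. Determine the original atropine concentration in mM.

0.149 mM

Overall dilution factor = 7.994 × 2 × 3 × 15 = 719.
Original = 207 nM × 719 = 1.49 × 10⁵ nM = 0.149 mM.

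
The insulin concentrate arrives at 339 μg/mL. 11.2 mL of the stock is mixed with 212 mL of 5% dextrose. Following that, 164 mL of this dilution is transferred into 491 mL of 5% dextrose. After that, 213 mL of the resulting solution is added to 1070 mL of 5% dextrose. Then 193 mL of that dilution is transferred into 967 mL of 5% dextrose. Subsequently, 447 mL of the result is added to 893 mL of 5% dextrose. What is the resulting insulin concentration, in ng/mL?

Overall dilution factor = 19.93 × 3.994 × 6.023 × 6.010 × 2.998 = 8638.
339 μg/mL / 8638 = 0.0392 μg/mL = 39.2 ng/mL.

39.2 ng/mL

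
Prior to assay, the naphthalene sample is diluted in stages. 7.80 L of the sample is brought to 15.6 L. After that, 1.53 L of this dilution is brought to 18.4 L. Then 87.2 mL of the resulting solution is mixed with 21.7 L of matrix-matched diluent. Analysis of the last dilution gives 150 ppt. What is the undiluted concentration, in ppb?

901 ppb

Overall dilution factor = 2 × 12.03 × 249.9 = 6010.
Original = 150 ppt × 6010 = 9.01 × 10⁵ ppt = 901 ppb.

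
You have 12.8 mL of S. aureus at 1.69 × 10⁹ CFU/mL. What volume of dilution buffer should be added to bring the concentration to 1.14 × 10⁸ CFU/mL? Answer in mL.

177 mL

V₂ = C₁V₁/C₂ = 1.69 × 10⁹ × 12.8 / 1.14 × 10⁸ = 190 mL.
Diluent to add = V₂ − V₁ = 190 − 12.8 = 177 mL.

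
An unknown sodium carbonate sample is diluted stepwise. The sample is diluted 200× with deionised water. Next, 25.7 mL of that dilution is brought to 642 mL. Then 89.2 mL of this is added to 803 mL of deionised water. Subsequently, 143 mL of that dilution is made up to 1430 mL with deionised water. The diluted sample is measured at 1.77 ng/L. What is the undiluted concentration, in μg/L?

885 μg/L

Overall dilution factor = 200 × 24.98 × 10.00 × 10 = 5.00 × 10⁵.
Original = 1.77 ng/L × 5.00 × 10⁵ = 8.85 × 10⁵ ng/L = 885 μg/L.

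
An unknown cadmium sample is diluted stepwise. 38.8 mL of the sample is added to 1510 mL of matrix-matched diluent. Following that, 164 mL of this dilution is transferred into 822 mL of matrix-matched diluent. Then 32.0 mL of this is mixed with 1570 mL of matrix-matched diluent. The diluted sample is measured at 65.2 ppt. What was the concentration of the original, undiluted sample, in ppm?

Overall dilution factor = 39.92 × 6.012 × 50.06 = 1.20 × 10⁴.
Original = 65.2 ppt × 1.20 × 10⁴ = 7.83 × 10⁵ ppt = 0.783 ppm.

0.783 ppm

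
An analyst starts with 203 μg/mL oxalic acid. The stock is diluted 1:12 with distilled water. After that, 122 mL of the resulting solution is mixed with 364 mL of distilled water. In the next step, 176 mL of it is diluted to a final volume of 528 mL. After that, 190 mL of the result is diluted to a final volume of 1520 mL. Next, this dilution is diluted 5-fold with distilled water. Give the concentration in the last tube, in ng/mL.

Overall dilution factor = 12 × 3.984 × 3 × 8 × 5 = 5736.
203 μg/mL / 5736 = 0.0354 μg/mL = 35.4 ng/mL.

35.4 ng/mL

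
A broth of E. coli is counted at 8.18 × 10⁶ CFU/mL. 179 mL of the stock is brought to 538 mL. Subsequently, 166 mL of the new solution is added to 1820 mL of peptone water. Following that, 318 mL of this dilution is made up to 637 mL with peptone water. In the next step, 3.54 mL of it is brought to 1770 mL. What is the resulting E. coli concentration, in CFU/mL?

Overall dilution factor = 3.006 × 11.96 × 2.003 × 500 = 3.60 × 10⁴.
8.18 × 10⁶ CFU/mL / 3.60 × 10⁴ = 227 CFU/mL.

227 CFU/mL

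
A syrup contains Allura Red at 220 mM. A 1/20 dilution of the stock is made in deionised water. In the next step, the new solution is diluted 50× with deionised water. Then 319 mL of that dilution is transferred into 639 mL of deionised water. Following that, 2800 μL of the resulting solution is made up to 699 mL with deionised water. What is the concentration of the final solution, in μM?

0.293 μM

Overall dilution factor = 20 × 50 × 3.003 × 249.6 = 7.50 × 10⁵.
220 mM / 7.50 × 10⁵ = 2.93 × 10⁻⁴ mM = 0.293 μM.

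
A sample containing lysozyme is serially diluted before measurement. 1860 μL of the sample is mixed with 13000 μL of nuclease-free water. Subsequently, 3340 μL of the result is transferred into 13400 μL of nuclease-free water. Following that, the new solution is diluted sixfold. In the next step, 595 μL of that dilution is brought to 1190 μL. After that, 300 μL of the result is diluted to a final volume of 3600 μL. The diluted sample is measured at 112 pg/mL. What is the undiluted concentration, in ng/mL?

Overall dilution factor = 7.989 × 5.012 × 6 × 2 × 12 = 5766.
Original = 112 pg/mL × 5766 = 6.46 × 10⁵ pg/mL = 646 ng/mL.

646 ng/mL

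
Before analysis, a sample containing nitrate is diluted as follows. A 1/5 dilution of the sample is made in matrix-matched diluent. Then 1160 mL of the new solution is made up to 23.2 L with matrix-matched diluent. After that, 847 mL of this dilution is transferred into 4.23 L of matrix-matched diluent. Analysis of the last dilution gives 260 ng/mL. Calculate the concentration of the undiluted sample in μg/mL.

156 μg/mL

Overall dilution factor = 5 × 20 × 5.994 = 599.
Original = 260 ng/mL × 599 = 1.56 × 10⁵ ng/mL = 156 μg/mL.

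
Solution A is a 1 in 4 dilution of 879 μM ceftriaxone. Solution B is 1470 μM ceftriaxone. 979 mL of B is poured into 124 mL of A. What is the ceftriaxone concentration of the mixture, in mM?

C_A = 879 μM / 4 = 220 μM.
C_mix = (C_A·V_A + C_B·V_B)/(V_A + V_B) = (220×124 + 1470×979) / 1103 = 1329 μM = 1.33 mM.

1.33 mM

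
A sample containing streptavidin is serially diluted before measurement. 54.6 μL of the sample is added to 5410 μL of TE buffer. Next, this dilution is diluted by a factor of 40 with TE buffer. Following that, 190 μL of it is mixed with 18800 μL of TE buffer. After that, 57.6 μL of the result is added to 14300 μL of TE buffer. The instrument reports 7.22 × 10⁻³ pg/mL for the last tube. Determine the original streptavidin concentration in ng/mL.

Overall dilution factor = 100.1 × 40 × 99.95 × 249.3 = 9.97 × 10⁷.
Original = 7.22 × 10⁻³ pg/mL × 9.97 × 10⁷ = 7.20 × 10⁵ pg/mL = 720 ng/mL.

720 ng/mL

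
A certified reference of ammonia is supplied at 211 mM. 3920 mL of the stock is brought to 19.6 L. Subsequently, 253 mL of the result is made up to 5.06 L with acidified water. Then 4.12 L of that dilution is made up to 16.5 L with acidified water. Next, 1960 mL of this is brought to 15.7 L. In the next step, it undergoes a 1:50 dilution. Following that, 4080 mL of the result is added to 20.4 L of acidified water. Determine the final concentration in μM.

0.219 μM

Overall dilution factor = 5 × 20 × 4.005 × 8.010 × 50 × 6 = 9.62 × 10⁵.
211 mM / 9.62 × 10⁵ = 2.19 × 10⁻⁴ mM = 0.219 μM.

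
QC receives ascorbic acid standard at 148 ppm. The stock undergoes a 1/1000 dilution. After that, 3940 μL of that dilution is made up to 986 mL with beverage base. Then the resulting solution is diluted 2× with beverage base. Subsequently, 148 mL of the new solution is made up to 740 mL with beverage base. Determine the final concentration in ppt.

59.1 ppt

Overall dilution factor = 1000 × 250.3 × 2 × 5 = 2.50 × 10⁶.
148 ppm / 2.50 × 10⁶ = 5.91 × 10⁻⁵ ppm = 59.1 ppt.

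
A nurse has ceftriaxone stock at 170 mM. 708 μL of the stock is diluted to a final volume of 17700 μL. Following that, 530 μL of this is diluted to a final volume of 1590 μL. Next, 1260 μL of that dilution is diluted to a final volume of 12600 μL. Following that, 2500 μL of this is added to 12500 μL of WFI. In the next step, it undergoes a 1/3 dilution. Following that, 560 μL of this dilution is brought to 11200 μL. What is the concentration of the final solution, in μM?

0.630 μM

Overall dilution factor = 25 × 3 × 10 × 6 × 3 × 20 = 2.70 × 10⁵.
170 mM / 2.70 × 10⁵ = 6.30 × 10⁻⁴ mM = 0.630 μM.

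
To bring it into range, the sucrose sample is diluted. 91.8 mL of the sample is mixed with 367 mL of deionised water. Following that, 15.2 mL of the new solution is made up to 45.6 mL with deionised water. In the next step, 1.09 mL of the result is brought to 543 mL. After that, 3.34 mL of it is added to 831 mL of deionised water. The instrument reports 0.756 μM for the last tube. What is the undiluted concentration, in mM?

Overall dilution factor = 4.998 × 3 × 498.2 × 249.8 = 1.87 × 10⁶.
Original = 0.756 μM × 1.87 × 10⁶ = 1.41 × 10⁶ μM = 1410 mM.

1410 mM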